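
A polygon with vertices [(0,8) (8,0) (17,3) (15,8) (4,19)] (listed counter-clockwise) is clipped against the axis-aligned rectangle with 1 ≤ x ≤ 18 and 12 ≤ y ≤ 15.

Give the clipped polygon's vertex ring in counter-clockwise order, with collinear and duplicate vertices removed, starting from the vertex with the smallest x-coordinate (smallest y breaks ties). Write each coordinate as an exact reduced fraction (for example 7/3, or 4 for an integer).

Clipped polygon: [(16/11,12) (11,12) (8,15) (28/11,15)]

1. After x ≥ 1: [(1,43/4) (1,7) (8,0) (17,3) (15,8) (4,19)]
2. After x ≤ 18: [(1,43/4) (1,7) (8,0) (17,3) (15,8) (4,19)]
3. After y ≥ 12: [(16/11,12) (11,12) (4,19)]
4. After y ≤ 15: [(28/11,15) (16/11,12) (11,12) (8,15)]
5. Canonical ring: [(16/11,12) (11,12) (8,15) (28/11,15)]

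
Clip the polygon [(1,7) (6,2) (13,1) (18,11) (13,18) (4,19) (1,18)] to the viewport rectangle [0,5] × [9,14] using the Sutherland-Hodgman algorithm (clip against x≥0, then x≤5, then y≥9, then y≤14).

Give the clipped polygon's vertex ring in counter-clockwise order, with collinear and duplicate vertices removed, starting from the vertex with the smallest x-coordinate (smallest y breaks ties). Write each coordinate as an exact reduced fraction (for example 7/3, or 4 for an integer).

1. After x ≥ 0: [(1,7) (6,2) (13,1) (18,11) (13,18) (4,19) (1,18)]
2. After x ≤ 5: [(1,7) (5,3) (5,170/9) (4,19) (1,18)]
3. After y ≥ 9: [(1,9) (5,9) (5,170/9) (4,19) (1,18)]
4. After y ≤ 14: [(1,14) (1,9) (5,9) (5,14)]
5. Canonical ring: [(1,9) (5,9) (5,14) (1,14)]

Clipped polygon: [(1,9) (5,9) (5,14) (1,14)]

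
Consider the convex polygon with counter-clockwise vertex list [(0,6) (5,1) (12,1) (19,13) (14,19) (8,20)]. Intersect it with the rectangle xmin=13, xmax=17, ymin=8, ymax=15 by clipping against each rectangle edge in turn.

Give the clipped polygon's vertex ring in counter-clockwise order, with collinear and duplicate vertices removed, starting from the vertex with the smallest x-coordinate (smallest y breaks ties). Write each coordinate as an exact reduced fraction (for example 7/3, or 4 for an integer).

Clipped polygon: [(13,8) (193/12,8) (17,67/7) (17,15) (13,15)]

1. After x ≥ 13: [(13,19/7) (19,13) (14,19) (13,115/6)]
2. After x ≤ 17: [(13,19/7) (17,67/7) (17,77/5) (14,19) (13,115/6)]
3. After y ≥ 8: [(13,8) (193/12,8) (17,67/7) (17,77/5) (14,19) (13,115/6)]
4. After y ≤ 15: [(13,15) (13,8) (193/12,8) (17,67/7) (17,15)]
5. Canonical ring: [(13,8) (193/12,8) (17,67/7) (17,15) (13,15)]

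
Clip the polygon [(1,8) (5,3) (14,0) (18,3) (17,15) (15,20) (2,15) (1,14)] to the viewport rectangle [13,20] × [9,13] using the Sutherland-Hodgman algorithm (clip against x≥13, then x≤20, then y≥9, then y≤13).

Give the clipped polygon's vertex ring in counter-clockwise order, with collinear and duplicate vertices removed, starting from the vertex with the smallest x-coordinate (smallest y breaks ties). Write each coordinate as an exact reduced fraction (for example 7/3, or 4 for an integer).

Clipped polygon: [(13,9) (35/2,9) (103/6,13) (13,13)]

1. After x ≥ 13: [(13,1/3) (14,0) (18,3) (17,15) (15,20) (13,250/13)]
2. After x ≤ 20: [(13,1/3) (14,0) (18,3) (17,15) (15,20) (13,250/13)]
3. After y ≥ 9: [(13,9) (35/2,9) (17,15) (15,20) (13,250/13)]
4. After y ≤ 13: [(13,13) (13,9) (35/2,9) (103/6,13)]
5. Canonical ring: [(13,9) (35/2,9) (103/6,13) (13,13)]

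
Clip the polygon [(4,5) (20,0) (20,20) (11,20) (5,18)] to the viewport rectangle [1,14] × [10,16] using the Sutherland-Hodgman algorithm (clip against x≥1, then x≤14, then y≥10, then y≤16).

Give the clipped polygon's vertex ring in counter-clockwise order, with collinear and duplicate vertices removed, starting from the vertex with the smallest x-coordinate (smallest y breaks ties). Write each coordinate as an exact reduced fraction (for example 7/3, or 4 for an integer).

1. After x ≥ 1: [(4,5) (20,0) (20,20) (11,20) (5,18)]
2. After x ≤ 14: [(4,5) (14,15/8) (14,20) (11,20) (5,18)]
3. After y ≥ 10: [(57/13,10) (14,10) (14,20) (11,20) (5,18)]
4. After y ≤ 16: [(63/13,16) (57/13,10) (14,10) (14,16)]
5. Canonical ring: [(57/13,10) (14,10) (14,16) (63/13,16)]

Clipped polygon: [(57/13,10) (14,10) (14,16) (63/13,16)]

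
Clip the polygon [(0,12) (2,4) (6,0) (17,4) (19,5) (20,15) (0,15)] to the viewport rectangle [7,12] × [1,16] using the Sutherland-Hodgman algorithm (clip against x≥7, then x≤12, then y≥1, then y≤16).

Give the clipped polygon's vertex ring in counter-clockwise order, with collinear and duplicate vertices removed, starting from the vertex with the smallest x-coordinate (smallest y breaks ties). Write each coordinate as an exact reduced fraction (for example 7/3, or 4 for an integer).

Clipped polygon: [(7,1) (35/4,1) (12,24/11) (12,15) (7,15)]

1. After x ≥ 7: [(7,4/11) (17,4) (19,5) (20,15) (7,15)]
2. After x ≤ 12: [(7,4/11) (12,24/11) (12,15) (7,15)]
3. After y ≥ 1: [(7,1) (35/4,1) (12,24/11) (12,15) (7,15)]
4. After y ≤ 16: [(7,1) (35/4,1) (12,24/11) (12,15) (7,15)]
5. Canonical ring: [(7,1) (35/4,1) (12,24/11) (12,15) (7,15)]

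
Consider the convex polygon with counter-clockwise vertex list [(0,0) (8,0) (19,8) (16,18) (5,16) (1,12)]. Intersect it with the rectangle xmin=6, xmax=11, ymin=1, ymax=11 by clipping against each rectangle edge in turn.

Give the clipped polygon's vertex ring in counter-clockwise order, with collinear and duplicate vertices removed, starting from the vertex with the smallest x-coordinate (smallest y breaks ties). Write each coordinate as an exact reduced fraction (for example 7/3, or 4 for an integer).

1. After x ≥ 6: [(6,0) (8,0) (19,8) (16,18) (6,178/11)]
2. After x ≤ 11: [(6,0) (8,0) (11,24/11) (11,188/11) (6,178/11)]
3. After y ≥ 1: [(6,1) (75/8,1) (11,24/11) (11,188/11) (6,178/11)]
4. After y ≤ 11: [(6,11) (6,1) (75/8,1) (11,24/11) (11,11)]
5. Canonical ring: [(6,1) (75/8,1) (11,24/11) (11,11) (6,11)]

Clipped polygon: [(6,1) (75/8,1) (11,24/11) (11,11) (6,11)]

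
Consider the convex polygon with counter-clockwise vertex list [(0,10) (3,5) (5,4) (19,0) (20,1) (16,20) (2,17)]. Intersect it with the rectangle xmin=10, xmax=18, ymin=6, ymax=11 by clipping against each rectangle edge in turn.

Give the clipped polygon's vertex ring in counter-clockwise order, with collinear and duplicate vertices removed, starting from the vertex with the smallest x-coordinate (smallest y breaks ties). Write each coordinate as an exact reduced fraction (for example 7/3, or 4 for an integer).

Clipped polygon: [(10,6) (18,6) (18,21/2) (340/19,11) (10,11)]

1. After x ≥ 10: [(10,18/7) (19,0) (20,1) (16,20) (10,131/7)]
2. After x ≤ 18: [(10,18/7) (18,2/7) (18,21/2) (16,20) (10,131/7)]
3. After y ≥ 6: [(10,6) (18,6) (18,21/2) (16,20) (10,131/7)]
4. After y ≤ 11: [(10,11) (10,6) (18,6) (18,21/2) (340/19,11)]
5. Canonical ring: [(10,6) (18,6) (18,21/2) (340/19,11) (10,11)]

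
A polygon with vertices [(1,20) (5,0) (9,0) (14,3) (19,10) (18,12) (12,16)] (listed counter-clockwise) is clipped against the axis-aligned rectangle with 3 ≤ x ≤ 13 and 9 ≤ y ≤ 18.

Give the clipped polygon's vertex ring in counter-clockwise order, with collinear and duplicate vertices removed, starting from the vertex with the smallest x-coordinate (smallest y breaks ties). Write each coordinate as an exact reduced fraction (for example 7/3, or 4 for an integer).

1. After x ≥ 3: [(3,212/11) (3,10) (5,0) (9,0) (14,3) (19,10) (18,12) (12,16)]
2. After x ≤ 13: [(3,212/11) (3,10) (5,0) (9,0) (13,12/5) (13,46/3) (12,16)]
3. After y ≥ 9: [(3,212/11) (3,10) (16/5,9) (13,9) (13,46/3) (12,16)]
4. After y ≤ 18: [(13/2,18) (3,18) (3,10) (16/5,9) (13,9) (13,46/3) (12,16)]
5. Canonical ring: [(3,10) (16/5,9) (13,9) (13,46/3) (12,16) (13/2,18) (3,18)]

Clipped polygon: [(3,10) (16/5,9) (13,9) (13,46/3) (12,16) (13/2,18) (3,18)]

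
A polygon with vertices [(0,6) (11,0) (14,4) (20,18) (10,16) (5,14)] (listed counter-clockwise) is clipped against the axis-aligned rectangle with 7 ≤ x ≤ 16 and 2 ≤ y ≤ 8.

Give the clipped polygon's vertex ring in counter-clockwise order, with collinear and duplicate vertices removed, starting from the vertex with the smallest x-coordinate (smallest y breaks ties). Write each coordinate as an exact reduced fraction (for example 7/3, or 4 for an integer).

Clipped polygon: [(7,24/11) (22/3,2) (25/2,2) (14,4) (110/7,8) (7,8)]

1. After x ≥ 7: [(7,24/11) (11,0) (14,4) (20,18) (10,16) (7,74/5)]
2. After x ≤ 16: [(7,24/11) (11,0) (14,4) (16,26/3) (16,86/5) (10,16) (7,74/5)]
3. After y ≥ 2: [(7,24/11) (22/3,2) (25/2,2) (14,4) (16,26/3) (16,86/5) (10,16) (7,74/5)]
4. After y ≤ 8: [(7,8) (7,24/11) (22/3,2) (25/2,2) (14,4) (110/7,8)]
5. Canonical ring: [(7,24/11) (22/3,2) (25/2,2) (14,4) (110/7,8) (7,8)]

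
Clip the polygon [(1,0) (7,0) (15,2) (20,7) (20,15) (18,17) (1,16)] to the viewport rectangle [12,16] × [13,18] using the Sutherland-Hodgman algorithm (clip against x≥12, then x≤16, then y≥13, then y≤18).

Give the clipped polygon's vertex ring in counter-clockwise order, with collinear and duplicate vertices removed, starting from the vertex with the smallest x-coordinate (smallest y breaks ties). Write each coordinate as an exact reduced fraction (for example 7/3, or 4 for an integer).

1. After x ≥ 12: [(12,5/4) (15,2) (20,7) (20,15) (18,17) (12,283/17)]
2. After x ≤ 16: [(12,5/4) (15,2) (16,3) (16,287/17) (12,283/17)]
3. After y ≥ 13: [(12,13) (16,13) (16,287/17) (12,283/17)]
4. After y ≤ 18: [(12,13) (16,13) (16,287/17) (12,283/17)]
5. Canonical ring: [(12,13) (16,13) (16,287/17) (12,283/17)]

Clipped polygon: [(12,13) (16,13) (16,287/17) (12,283/17)]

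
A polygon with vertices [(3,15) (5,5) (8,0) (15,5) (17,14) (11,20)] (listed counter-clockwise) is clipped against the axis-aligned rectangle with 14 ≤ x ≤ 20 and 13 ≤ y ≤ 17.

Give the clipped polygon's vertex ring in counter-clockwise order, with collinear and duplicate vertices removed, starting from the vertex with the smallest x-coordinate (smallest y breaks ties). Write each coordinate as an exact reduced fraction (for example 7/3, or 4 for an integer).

Clipped polygon: [(14,13) (151/9,13) (17,14) (14,17)]

1. After x ≥ 14: [(14,30/7) (15,5) (17,14) (14,17)]
2. After x ≤ 20: [(14,30/7) (15,5) (17,14) (14,17)]
3. After y ≥ 13: [(14,13) (151/9,13) (17,14) (14,17)]
4. After y ≤ 17: [(14,13) (151/9,13) (17,14) (14,17)]
5. Canonical ring: [(14,13) (151/9,13) (17,14) (14,17)]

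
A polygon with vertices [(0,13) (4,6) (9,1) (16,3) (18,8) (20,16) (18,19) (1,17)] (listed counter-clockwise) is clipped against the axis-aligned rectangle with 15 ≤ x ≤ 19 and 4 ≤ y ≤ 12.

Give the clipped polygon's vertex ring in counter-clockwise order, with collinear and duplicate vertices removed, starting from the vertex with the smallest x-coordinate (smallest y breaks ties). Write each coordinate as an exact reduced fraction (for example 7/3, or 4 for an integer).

Clipped polygon: [(15,4) (82/5,4) (18,8) (19,12) (15,12)]

1. After x ≥ 15: [(15,19/7) (16,3) (18,8) (20,16) (18,19) (15,317/17)]
2. After x ≤ 19: [(15,19/7) (16,3) (18,8) (19,12) (19,35/2) (18,19) (15,317/17)]
3. After y ≥ 4: [(15,4) (82/5,4) (18,8) (19,12) (19,35/2) (18,19) (15,317/17)]
4. After y ≤ 12: [(15,12) (15,4) (82/5,4) (18,8) (19,12) (19,12)]
5. Canonical ring: [(15,4) (82/5,4) (18,8) (19,12) (15,12)]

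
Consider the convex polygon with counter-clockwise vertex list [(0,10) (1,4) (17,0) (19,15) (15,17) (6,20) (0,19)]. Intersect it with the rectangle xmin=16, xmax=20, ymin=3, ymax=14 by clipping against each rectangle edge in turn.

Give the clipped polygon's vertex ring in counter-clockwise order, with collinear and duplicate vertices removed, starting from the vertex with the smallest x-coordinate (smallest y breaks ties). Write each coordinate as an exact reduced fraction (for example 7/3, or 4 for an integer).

1. After x ≥ 16: [(16,1/4) (17,0) (19,15) (16,33/2)]
2. After x ≤ 20: [(16,1/4) (17,0) (19,15) (16,33/2)]
3. After y ≥ 3: [(16,3) (87/5,3) (19,15) (16,33/2)]
4. After y ≤ 14: [(16,14) (16,3) (87/5,3) (283/15,14)]
5. Canonical ring: [(16,3) (87/5,3) (283/15,14) (16,14)]

Clipped polygon: [(16,3) (87/5,3) (283/15,14) (16,14)]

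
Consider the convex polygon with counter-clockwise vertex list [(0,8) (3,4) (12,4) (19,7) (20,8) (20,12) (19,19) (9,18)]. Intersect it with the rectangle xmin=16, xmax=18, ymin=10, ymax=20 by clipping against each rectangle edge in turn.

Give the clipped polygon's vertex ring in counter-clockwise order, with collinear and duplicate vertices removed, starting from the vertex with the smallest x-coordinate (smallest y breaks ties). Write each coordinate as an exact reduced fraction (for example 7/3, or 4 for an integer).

Clipped polygon: [(16,10) (18,10) (18,189/10) (16,187/10)]

1. After x ≥ 16: [(16,40/7) (19,7) (20,8) (20,12) (19,19) (16,187/10)]
2. After x ≤ 18: [(16,40/7) (18,46/7) (18,189/10) (16,187/10)]
3. After y ≥ 10: [(16,10) (18,10) (18,189/10) (16,187/10)]
4. After y ≤ 20: [(16,10) (18,10) (18,189/10) (16,187/10)]
5. Canonical ring: [(16,10) (18,10) (18,189/10) (16,187/10)]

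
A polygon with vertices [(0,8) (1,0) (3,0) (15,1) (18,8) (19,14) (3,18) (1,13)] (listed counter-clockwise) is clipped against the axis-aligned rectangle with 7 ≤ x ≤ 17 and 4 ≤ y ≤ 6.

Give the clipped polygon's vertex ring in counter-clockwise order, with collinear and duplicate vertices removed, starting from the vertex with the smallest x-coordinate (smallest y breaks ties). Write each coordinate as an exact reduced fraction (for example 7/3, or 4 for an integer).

Clipped polygon: [(7,4) (114/7,4) (17,17/3) (17,6) (7,6)]

1. After x ≥ 7: [(7,1/3) (15,1) (18,8) (19,14) (7,17)]
2. After x ≤ 17: [(7,1/3) (15,1) (17,17/3) (17,29/2) (7,17)]
3. After y ≥ 4: [(7,4) (114/7,4) (17,17/3) (17,29/2) (7,17)]
4. After y ≤ 6: [(7,6) (7,4) (114/7,4) (17,17/3) (17,6)]
5. Canonical ring: [(7,4) (114/7,4) (17,17/3) (17,6) (7,6)]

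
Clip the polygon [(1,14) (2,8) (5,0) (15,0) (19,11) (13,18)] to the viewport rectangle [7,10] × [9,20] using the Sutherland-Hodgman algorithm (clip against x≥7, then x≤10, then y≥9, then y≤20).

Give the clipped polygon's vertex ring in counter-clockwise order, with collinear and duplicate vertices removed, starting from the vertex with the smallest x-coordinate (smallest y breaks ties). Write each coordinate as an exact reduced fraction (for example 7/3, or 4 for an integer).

Clipped polygon: [(7,9) (10,9) (10,17) (7,16)]

1. After x ≥ 7: [(7,16) (7,0) (15,0) (19,11) (13,18)]
2. After x ≤ 10: [(10,17) (7,16) (7,0) (10,0)]
3. After y ≥ 9: [(10,9) (10,17) (7,16) (7,9)]
4. After y ≤ 20: [(10,9) (10,17) (7,16) (7,9)]
5. Canonical ring: [(7,9) (10,9) (10,17) (7,16)]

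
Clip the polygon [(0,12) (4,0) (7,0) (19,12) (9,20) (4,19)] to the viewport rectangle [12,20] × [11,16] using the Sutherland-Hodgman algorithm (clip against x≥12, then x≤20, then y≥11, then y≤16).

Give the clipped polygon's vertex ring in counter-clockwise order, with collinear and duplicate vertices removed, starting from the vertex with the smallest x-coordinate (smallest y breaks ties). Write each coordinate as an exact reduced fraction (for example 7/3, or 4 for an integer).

1. After x ≥ 12: [(12,5) (19,12) (12,88/5)]
2. After x ≤ 20: [(12,5) (19,12) (12,88/5)]
3. After y ≥ 11: [(12,11) (18,11) (19,12) (12,88/5)]
4. After y ≤ 16: [(12,16) (12,11) (18,11) (19,12) (14,16)]
5. Canonical ring: [(12,11) (18,11) (19,12) (14,16) (12,16)]

Clipped polygon: [(12,11) (18,11) (19,12) (14,16) (12,16)]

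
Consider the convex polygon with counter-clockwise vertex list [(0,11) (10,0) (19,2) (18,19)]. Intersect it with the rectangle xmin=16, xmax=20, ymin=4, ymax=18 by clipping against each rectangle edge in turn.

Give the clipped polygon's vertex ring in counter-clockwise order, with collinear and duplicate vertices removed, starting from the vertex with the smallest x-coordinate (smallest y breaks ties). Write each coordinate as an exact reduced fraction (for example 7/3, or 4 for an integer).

1. After x ≥ 16: [(16,163/9) (16,4/3) (19,2) (18,19)]
2. After x ≤ 20: [(16,163/9) (16,4/3) (19,2) (18,19)]
3. After y ≥ 4: [(16,163/9) (16,4) (321/17,4) (18,19)]
4. After y ≤ 18: [(16,18) (16,4) (321/17,4) (307/17,18)]
5. Canonical ring: [(16,4) (321/17,4) (307/17,18) (16,18)]

Clipped polygon: [(16,4) (321/17,4) (307/17,18) (16,18)]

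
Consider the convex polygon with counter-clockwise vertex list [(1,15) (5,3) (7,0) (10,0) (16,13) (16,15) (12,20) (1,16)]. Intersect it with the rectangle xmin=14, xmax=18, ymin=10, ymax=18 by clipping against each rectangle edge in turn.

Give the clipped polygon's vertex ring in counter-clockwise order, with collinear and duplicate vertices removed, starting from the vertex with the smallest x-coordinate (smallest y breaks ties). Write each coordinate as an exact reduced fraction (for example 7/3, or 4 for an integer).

Clipped polygon: [(14,10) (190/13,10) (16,13) (16,15) (14,35/2)]

1. After x ≥ 14: [(14,26/3) (16,13) (16,15) (14,35/2)]
2. After x ≤ 18: [(14,26/3) (16,13) (16,15) (14,35/2)]
3. After y ≥ 10: [(14,10) (190/13,10) (16,13) (16,15) (14,35/2)]
4. After y ≤ 18: [(14,10) (190/13,10) (16,13) (16,15) (14,35/2)]
5. Canonical ring: [(14,10) (190/13,10) (16,13) (16,15) (14,35/2)]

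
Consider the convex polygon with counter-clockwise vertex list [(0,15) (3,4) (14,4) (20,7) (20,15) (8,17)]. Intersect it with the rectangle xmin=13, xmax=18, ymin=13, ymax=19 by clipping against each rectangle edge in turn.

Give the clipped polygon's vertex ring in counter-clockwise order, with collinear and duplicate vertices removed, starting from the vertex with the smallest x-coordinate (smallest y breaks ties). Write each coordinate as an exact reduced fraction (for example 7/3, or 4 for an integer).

Clipped polygon: [(13,13) (18,13) (18,46/3) (13,97/6)]

1. After x ≥ 13: [(13,4) (14,4) (20,7) (20,15) (13,97/6)]
2. After x ≤ 18: [(13,4) (14,4) (18,6) (18,46/3) (13,97/6)]
3. After y ≥ 13: [(13,13) (18,13) (18,46/3) (13,97/6)]
4. After y ≤ 19: [(13,13) (18,13) (18,46/3) (13,97/6)]
5. Canonical ring: [(13,13) (18,13) (18,46/3) (13,97/6)]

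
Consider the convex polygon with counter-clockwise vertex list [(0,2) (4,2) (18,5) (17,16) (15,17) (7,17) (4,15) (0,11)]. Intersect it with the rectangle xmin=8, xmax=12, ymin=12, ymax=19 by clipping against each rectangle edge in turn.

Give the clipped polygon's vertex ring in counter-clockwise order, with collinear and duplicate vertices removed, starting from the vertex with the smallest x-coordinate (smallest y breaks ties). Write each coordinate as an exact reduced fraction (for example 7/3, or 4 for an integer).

1. After x ≥ 8: [(8,20/7) (18,5) (17,16) (15,17) (8,17)]
2. After x ≤ 12: [(8,20/7) (12,26/7) (12,17) (8,17)]
3. After y ≥ 12: [(8,12) (12,12) (12,17) (8,17)]
4. After y ≤ 19: [(8,12) (12,12) (12,17) (8,17)]
5. Canonical ring: [(8,12) (12,12) (12,17) (8,17)]

Clipped polygon: [(8,12) (12,12) (12,17) (8,17)]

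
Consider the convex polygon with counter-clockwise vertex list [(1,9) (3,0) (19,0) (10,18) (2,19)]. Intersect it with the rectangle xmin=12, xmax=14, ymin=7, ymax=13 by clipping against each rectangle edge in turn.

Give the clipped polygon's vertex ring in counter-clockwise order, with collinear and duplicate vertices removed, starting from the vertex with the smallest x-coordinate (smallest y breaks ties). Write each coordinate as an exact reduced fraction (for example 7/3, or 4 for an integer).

1. After x ≥ 12: [(12,0) (19,0) (12,14)]
2. After x ≤ 14: [(12,0) (14,0) (14,10) (12,14)]
3. After y ≥ 7: [(12,7) (14,7) (14,10) (12,14)]
4. After y ≤ 13: [(12,13) (12,7) (14,7) (14,10) (25/2,13)]
5. Canonical ring: [(12,7) (14,7) (14,10) (25/2,13) (12,13)]

Clipped polygon: [(12,7) (14,7) (14,10) (25/2,13) (12,13)]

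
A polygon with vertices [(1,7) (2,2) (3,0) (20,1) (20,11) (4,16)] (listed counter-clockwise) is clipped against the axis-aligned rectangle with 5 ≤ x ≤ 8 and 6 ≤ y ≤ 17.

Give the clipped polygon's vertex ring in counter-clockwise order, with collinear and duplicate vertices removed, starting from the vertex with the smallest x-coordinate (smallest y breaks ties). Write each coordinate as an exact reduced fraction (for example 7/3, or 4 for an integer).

1. After x ≥ 5: [(5,2/17) (20,1) (20,11) (5,251/16)]
2. After x ≤ 8: [(5,2/17) (8,5/17) (8,59/4) (5,251/16)]
3. After y ≥ 6: [(5,6) (8,6) (8,59/4) (5,251/16)]
4. After y ≤ 17: [(5,6) (8,6) (8,59/4) (5,251/16)]
5. Canonical ring: [(5,6) (8,6) (8,59/4) (5,251/16)]

Clipped polygon: [(5,6) (8,6) (8,59/4) (5,251/16)]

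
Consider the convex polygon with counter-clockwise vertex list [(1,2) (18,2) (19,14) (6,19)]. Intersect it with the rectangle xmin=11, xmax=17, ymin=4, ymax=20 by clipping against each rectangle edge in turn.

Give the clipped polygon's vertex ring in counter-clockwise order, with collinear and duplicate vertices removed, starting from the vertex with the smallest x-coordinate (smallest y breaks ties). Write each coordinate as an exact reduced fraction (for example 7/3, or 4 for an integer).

1. After x ≥ 11: [(11,2) (18,2) (19,14) (11,222/13)]
2. After x ≤ 17: [(11,2) (17,2) (17,192/13) (11,222/13)]
3. After y ≥ 4: [(11,4) (17,4) (17,192/13) (11,222/13)]
4. After y ≤ 20: [(11,4) (17,4) (17,192/13) (11,222/13)]
5. Canonical ring: [(11,4) (17,4) (17,192/13) (11,222/13)]

Clipped polygon: [(11,4) (17,4) (17,192/13) (11,222/13)]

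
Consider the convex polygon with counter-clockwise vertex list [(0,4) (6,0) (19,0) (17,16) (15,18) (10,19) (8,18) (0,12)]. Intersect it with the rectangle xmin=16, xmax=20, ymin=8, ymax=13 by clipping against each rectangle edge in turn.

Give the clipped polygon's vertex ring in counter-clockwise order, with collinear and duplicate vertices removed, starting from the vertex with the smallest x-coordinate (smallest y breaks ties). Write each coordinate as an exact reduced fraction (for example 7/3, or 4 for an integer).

1. After x ≥ 16: [(16,0) (19,0) (17,16) (16,17)]
2. After x ≤ 20: [(16,0) (19,0) (17,16) (16,17)]
3. After y ≥ 8: [(16,8) (18,8) (17,16) (16,17)]
4. After y ≤ 13: [(16,13) (16,8) (18,8) (139/8,13)]
5. Canonical ring: [(16,8) (18,8) (139/8,13) (16,13)]

Clipped polygon: [(16,8) (18,8) (139/8,13) (16,13)]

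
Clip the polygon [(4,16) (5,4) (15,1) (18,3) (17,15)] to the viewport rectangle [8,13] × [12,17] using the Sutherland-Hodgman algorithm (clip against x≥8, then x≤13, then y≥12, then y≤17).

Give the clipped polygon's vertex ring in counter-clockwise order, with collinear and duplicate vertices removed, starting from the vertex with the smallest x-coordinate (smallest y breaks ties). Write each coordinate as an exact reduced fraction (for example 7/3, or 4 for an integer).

1. After x ≥ 8: [(8,204/13) (8,31/10) (15,1) (18,3) (17,15)]
2. After x ≤ 13: [(13,199/13) (8,204/13) (8,31/10) (13,8/5)]
3. After y ≥ 12: [(13,12) (13,199/13) (8,204/13) (8,12)]
4. After y ≤ 17: [(13,12) (13,199/13) (8,204/13) (8,12)]
5. Canonical ring: [(8,12) (13,12) (13,199/13) (8,204/13)]

Clipped polygon: [(8,12) (13,12) (13,199/13) (8,204/13)]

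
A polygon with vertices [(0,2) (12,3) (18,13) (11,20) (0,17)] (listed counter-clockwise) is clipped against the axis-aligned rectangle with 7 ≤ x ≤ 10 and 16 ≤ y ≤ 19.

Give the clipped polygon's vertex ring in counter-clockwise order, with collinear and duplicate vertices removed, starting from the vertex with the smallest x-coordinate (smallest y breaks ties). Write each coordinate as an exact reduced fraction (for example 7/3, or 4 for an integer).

Clipped polygon: [(7,16) (10,16) (10,19) (22/3,19) (7,208/11)]

1. After x ≥ 7: [(7,31/12) (12,3) (18,13) (11,20) (7,208/11)]
2. After x ≤ 10: [(7,31/12) (10,17/6) (10,217/11) (7,208/11)]
3. After y ≥ 16: [(7,16) (10,16) (10,217/11) (7,208/11)]
4. After y ≤ 19: [(7,16) (10,16) (10,19) (22/3,19) (7,208/11)]
5. Canonical ring: [(7,16) (10,16) (10,19) (22/3,19) (7,208/11)]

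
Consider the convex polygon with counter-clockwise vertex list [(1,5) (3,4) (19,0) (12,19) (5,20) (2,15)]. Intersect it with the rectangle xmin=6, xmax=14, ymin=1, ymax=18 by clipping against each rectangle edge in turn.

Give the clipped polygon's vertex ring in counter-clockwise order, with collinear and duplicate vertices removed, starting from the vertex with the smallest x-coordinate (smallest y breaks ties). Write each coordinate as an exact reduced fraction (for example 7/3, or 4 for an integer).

1. After x ≥ 6: [(6,13/4) (19,0) (12,19) (6,139/7)]
2. After x ≤ 14: [(6,13/4) (14,5/4) (14,95/7) (12,19) (6,139/7)]
3. After y ≥ 1: [(6,13/4) (14,5/4) (14,95/7) (12,19) (6,139/7)]
4. After y ≤ 18: [(6,18) (6,13/4) (14,5/4) (14,95/7) (235/19,18)]
5. Canonical ring: [(6,13/4) (14,5/4) (14,95/7) (235/19,18) (6,18)]

Clipped polygon: [(6,13/4) (14,5/4) (14,95/7) (235/19,18) (6,18)]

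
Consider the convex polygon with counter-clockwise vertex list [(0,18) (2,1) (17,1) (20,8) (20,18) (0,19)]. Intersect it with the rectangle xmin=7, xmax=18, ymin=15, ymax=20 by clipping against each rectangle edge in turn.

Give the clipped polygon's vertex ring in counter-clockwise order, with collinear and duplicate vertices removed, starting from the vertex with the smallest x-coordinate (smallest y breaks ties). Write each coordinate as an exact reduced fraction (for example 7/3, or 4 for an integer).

1. After x ≥ 7: [(7,1) (17,1) (20,8) (20,18) (7,373/20)]
2. After x ≤ 18: [(7,1) (17,1) (18,10/3) (18,181/10) (7,373/20)]
3. After y ≥ 15: [(7,15) (18,15) (18,181/10) (7,373/20)]
4. After y ≤ 20: [(7,15) (18,15) (18,181/10) (7,373/20)]
5. Canonical ring: [(7,15) (18,15) (18,181/10) (7,373/20)]

Clipped polygon: [(7,15) (18,15) (18,181/10) (7,373/20)]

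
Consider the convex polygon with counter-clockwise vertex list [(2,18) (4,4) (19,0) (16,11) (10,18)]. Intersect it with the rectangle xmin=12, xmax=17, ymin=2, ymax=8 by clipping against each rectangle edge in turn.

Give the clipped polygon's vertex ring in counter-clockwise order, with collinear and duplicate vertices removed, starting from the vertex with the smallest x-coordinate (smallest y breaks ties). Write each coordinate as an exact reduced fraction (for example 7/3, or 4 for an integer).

Clipped polygon: [(12,2) (17,2) (17,22/3) (185/11,8) (12,8)]

1. After x ≥ 12: [(12,28/15) (19,0) (16,11) (12,47/3)]
2. After x ≤ 17: [(12,28/15) (17,8/15) (17,22/3) (16,11) (12,47/3)]
3. After y ≥ 2: [(12,2) (17,2) (17,22/3) (16,11) (12,47/3)]
4. After y ≤ 8: [(12,8) (12,2) (17,2) (17,22/3) (185/11,8)]
5. Canonical ring: [(12,2) (17,2) (17,22/3) (185/11,8) (12,8)]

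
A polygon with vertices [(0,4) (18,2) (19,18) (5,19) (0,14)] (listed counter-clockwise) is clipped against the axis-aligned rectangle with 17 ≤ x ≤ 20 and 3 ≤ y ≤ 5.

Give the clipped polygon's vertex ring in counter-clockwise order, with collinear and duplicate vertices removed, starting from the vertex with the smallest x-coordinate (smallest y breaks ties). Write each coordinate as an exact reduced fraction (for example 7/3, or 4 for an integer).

Clipped polygon: [(17,3) (289/16,3) (291/16,5) (17,5)]

1. After x ≥ 17: [(17,19/9) (18,2) (19,18) (17,127/7)]
2. After x ≤ 20: [(17,19/9) (18,2) (19,18) (17,127/7)]
3. After y ≥ 3: [(17,3) (289/16,3) (19,18) (17,127/7)]
4. After y ≤ 5: [(17,5) (17,3) (289/16,3) (291/16,5)]
5. Canonical ring: [(17,3) (289/16,3) (291/16,5) (17,5)]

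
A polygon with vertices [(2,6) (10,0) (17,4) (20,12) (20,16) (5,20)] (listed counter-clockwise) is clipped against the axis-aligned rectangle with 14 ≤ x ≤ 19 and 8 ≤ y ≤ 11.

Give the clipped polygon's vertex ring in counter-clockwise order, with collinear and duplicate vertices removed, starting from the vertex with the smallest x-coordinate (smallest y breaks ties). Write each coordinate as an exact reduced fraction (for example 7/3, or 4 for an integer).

1. After x ≥ 14: [(14,16/7) (17,4) (20,12) (20,16) (14,88/5)]
2. After x ≤ 19: [(14,16/7) (17,4) (19,28/3) (19,244/15) (14,88/5)]
3. After y ≥ 8: [(14,8) (37/2,8) (19,28/3) (19,244/15) (14,88/5)]
4. After y ≤ 11: [(14,11) (14,8) (37/2,8) (19,28/3) (19,11)]
5. Canonical ring: [(14,8) (37/2,8) (19,28/3) (19,11) (14,11)]

Clipped polygon: [(14,8) (37/2,8) (19,28/3) (19,11) (14,11)]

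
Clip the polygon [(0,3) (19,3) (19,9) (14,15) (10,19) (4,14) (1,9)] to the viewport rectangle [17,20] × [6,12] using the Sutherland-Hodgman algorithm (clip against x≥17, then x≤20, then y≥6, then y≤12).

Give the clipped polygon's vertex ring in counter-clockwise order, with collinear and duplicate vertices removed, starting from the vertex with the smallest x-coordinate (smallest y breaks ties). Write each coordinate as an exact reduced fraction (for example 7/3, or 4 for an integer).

1. After x ≥ 17: [(17,3) (19,3) (19,9) (17,57/5)]
2. After x ≤ 20: [(17,3) (19,3) (19,9) (17,57/5)]
3. After y ≥ 6: [(17,6) (19,6) (19,9) (17,57/5)]
4. After y ≤ 12: [(17,6) (19,6) (19,9) (17,57/5)]
5. Canonical ring: [(17,6) (19,6) (19,9) (17,57/5)]

Clipped polygon: [(17,6) (19,6) (19,9) (17,57/5)]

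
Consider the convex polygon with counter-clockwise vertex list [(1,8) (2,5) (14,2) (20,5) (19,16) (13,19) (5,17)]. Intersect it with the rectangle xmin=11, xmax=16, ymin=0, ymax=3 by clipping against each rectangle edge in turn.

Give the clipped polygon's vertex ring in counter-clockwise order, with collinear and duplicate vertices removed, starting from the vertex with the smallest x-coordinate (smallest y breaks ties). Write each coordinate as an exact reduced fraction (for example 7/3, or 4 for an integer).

1. After x ≥ 11: [(11,11/4) (14,2) (20,5) (19,16) (13,19) (11,37/2)]
2. After x ≤ 16: [(11,11/4) (14,2) (16,3) (16,35/2) (13,19) (11,37/2)]
3. After y ≥ 0: [(11,11/4) (14,2) (16,3) (16,35/2) (13,19) (11,37/2)]
4. After y ≤ 3: [(11,3) (11,11/4) (14,2) (16,3) (16,3)]
5. Canonical ring: [(11,11/4) (14,2) (16,3) (11,3)]

Clipped polygon: [(11,11/4) (14,2) (16,3) (11,3)]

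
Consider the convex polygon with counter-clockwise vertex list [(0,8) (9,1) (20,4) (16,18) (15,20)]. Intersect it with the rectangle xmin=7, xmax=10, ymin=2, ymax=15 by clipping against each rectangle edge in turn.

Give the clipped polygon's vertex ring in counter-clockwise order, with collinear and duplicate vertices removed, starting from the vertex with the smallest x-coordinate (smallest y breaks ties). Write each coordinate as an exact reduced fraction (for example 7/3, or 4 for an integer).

1. After x ≥ 7: [(7,68/5) (7,23/9) (9,1) (20,4) (16,18) (15,20)]
2. After x ≤ 10: [(10,16) (7,68/5) (7,23/9) (9,1) (10,14/11)]
3. After y ≥ 2: [(10,2) (10,16) (7,68/5) (7,23/9) (54/7,2)]
4. After y ≤ 15: [(10,2) (10,15) (35/4,15) (7,68/5) (7,23/9) (54/7,2)]
5. Canonical ring: [(7,23/9) (54/7,2) (10,2) (10,15) (35/4,15) (7,68/5)]

Clipped polygon: [(7,23/9) (54/7,2) (10,2) (10,15) (35/4,15) (7,68/5)]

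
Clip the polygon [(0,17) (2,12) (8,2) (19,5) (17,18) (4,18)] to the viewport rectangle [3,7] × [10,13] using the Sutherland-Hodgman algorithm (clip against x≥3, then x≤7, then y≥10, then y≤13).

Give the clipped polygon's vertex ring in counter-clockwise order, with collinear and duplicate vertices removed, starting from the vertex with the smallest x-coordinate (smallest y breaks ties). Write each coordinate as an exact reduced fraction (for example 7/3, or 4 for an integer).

1. After x ≥ 3: [(3,71/4) (3,31/3) (8,2) (19,5) (17,18) (4,18)]
2. After x ≤ 7: [(3,71/4) (3,31/3) (7,11/3) (7,18) (4,18)]
3. After y ≥ 10: [(3,71/4) (3,31/3) (16/5,10) (7,10) (7,18) (4,18)]
4. After y ≤ 13: [(3,13) (3,31/3) (16/5,10) (7,10) (7,13)]
5. Canonical ring: [(3,31/3) (16/5,10) (7,10) (7,13) (3,13)]

Clipped polygon: [(3,31/3) (16/5,10) (7,10) (7,13) (3,13)]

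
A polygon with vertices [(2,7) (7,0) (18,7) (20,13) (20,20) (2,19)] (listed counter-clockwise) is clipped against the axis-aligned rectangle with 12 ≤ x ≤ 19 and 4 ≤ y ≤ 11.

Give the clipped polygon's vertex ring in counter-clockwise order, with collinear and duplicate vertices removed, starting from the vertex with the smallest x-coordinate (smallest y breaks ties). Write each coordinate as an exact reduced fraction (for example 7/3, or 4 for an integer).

Clipped polygon: [(12,4) (93/7,4) (18,7) (19,10) (19,11) (12,11)]

1. After x ≥ 12: [(12,35/11) (18,7) (20,13) (20,20) (12,176/9)]
2. After x ≤ 19: [(12,35/11) (18,7) (19,10) (19,359/18) (12,176/9)]
3. After y ≥ 4: [(12,4) (93/7,4) (18,7) (19,10) (19,359/18) (12,176/9)]
4. After y ≤ 11: [(12,11) (12,4) (93/7,4) (18,7) (19,10) (19,11)]
5. Canonical ring: [(12,4) (93/7,4) (18,7) (19,10) (19,11) (12,11)]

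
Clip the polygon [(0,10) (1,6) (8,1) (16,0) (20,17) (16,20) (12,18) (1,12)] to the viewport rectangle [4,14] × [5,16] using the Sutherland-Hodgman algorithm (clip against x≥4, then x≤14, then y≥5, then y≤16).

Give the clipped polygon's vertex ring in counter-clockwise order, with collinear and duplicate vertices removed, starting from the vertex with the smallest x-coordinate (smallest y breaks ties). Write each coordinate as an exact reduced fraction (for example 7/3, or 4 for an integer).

Clipped polygon: [(4,5) (14,5) (14,16) (25/3,16) (4,150/11)]

1. After x ≥ 4: [(4,27/7) (8,1) (16,0) (20,17) (16,20) (12,18) (4,150/11)]
2. After x ≤ 14: [(4,27/7) (8,1) (14,1/4) (14,19) (12,18) (4,150/11)]
3. After y ≥ 5: [(4,5) (14,5) (14,19) (12,18) (4,150/11)]
4. After y ≤ 16: [(4,5) (14,5) (14,16) (25/3,16) (4,150/11)]
5. Canonical ring: [(4,5) (14,5) (14,16) (25/3,16) (4,150/11)]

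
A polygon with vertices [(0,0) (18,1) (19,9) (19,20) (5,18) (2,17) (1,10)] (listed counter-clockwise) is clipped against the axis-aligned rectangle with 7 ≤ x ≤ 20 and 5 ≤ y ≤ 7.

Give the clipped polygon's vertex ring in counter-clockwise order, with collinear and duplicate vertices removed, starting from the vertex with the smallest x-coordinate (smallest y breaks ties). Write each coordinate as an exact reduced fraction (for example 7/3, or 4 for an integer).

1. After x ≥ 7: [(7,7/18) (18,1) (19,9) (19,20) (7,128/7)]
2. After x ≤ 20: [(7,7/18) (18,1) (19,9) (19,20) (7,128/7)]
3. After y ≥ 5: [(7,5) (37/2,5) (19,9) (19,20) (7,128/7)]
4. After y ≤ 7: [(7,7) (7,5) (37/2,5) (75/4,7)]
5. Canonical ring: [(7,5) (37/2,5) (75/4,7) (7,7)]

Clipped polygon: [(7,5) (37/2,5) (75/4,7) (7,7)]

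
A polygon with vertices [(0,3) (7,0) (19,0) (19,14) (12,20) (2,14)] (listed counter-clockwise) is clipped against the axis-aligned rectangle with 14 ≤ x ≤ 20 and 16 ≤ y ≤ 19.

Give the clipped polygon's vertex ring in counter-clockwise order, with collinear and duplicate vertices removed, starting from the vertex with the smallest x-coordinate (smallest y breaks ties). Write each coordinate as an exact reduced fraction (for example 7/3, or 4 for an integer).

1. After x ≥ 14: [(14,0) (19,0) (19,14) (14,128/7)]
2. After x ≤ 20: [(14,0) (19,0) (19,14) (14,128/7)]
3. After y ≥ 16: [(14,16) (50/3,16) (14,128/7)]
4. After y ≤ 19: [(14,16) (50/3,16) (14,128/7)]
5. Canonical ring: [(14,16) (50/3,16) (14,128/7)]

Clipped polygon: [(14,16) (50/3,16) (14,128/7)]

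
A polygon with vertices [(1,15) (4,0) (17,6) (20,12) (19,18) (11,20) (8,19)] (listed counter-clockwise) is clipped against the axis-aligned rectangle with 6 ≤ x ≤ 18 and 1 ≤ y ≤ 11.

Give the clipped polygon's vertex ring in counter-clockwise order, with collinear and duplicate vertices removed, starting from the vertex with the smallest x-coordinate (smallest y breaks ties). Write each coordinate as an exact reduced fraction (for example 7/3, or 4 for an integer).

Clipped polygon: [(6,1) (37/6,1) (17,6) (18,8) (18,11) (6,11)]

1. After x ≥ 6: [(6,125/7) (6,12/13) (17,6) (20,12) (19,18) (11,20) (8,19)]
2. After x ≤ 18: [(6,125/7) (6,12/13) (17,6) (18,8) (18,73/4) (11,20) (8,19)]
3. After y ≥ 1: [(6,125/7) (6,1) (37/6,1) (17,6) (18,8) (18,73/4) (11,20) (8,19)]
4. After y ≤ 11: [(6,11) (6,1) (37/6,1) (17,6) (18,8) (18,11)]
5. Canonical ring: [(6,1) (37/6,1) (17,6) (18,8) (18,11) (6,11)]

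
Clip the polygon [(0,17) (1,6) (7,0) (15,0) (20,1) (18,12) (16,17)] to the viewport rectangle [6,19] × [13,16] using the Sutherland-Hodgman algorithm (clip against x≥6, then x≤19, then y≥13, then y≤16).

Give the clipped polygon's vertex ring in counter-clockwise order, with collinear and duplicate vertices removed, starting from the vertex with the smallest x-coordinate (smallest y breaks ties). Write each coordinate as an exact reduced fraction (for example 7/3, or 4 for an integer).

Clipped polygon: [(6,13) (88/5,13) (82/5,16) (6,16)]

1. After x ≥ 6: [(6,17) (6,1) (7,0) (15,0) (20,1) (18,12) (16,17)]
2. After x ≤ 19: [(6,17) (6,1) (7,0) (15,0) (19,4/5) (19,13/2) (18,12) (16,17)]
3. After y ≥ 13: [(6,17) (6,13) (88/5,13) (16,17)]
4. After y ≤ 16: [(6,16) (6,13) (88/5,13) (82/5,16)]
5. Canonical ring: [(6,13) (88/5,13) (82/5,16) (6,16)]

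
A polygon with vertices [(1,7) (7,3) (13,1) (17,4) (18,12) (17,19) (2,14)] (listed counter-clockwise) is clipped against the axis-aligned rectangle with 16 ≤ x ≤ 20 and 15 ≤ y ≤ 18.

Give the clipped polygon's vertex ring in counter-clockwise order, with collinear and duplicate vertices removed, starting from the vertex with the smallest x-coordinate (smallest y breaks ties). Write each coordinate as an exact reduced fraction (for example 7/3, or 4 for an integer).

Clipped polygon: [(16,15) (123/7,15) (120/7,18) (16,18)]

1. After x ≥ 16: [(16,13/4) (17,4) (18,12) (17,19) (16,56/3)]
2. After x ≤ 20: [(16,13/4) (17,4) (18,12) (17,19) (16,56/3)]
3. After y ≥ 15: [(16,15) (123/7,15) (17,19) (16,56/3)]
4. After y ≤ 18: [(16,18) (16,15) (123/7,15) (120/7,18)]
5. Canonical ring: [(16,15) (123/7,15) (120/7,18) (16,18)]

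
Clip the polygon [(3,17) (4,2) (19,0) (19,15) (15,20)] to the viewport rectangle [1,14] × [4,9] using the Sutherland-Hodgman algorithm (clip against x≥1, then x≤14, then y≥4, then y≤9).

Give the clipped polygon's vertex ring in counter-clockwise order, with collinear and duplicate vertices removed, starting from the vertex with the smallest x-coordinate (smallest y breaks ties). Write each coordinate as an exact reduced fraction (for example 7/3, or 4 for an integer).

Clipped polygon: [(53/15,9) (58/15,4) (14,4) (14,9)]

1. After x ≥ 1: [(3,17) (4,2) (19,0) (19,15) (15,20)]
2. After x ≤ 14: [(14,79/4) (3,17) (4,2) (14,2/3)]
3. After y ≥ 4: [(14,4) (14,79/4) (3,17) (58/15,4)]
4. After y ≤ 9: [(14,4) (14,9) (53/15,9) (58/15,4)]
5. Canonical ring: [(53/15,9) (58/15,4) (14,4) (14,9)]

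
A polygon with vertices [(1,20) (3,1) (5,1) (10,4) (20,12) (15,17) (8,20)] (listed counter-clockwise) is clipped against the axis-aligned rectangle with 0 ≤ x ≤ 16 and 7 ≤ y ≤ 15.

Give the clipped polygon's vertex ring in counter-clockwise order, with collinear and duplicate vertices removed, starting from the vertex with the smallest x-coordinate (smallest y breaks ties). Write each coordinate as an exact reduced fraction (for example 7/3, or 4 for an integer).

Clipped polygon: [(29/19,15) (45/19,7) (55/4,7) (16,44/5) (16,15)]

1. After x ≥ 0: [(1,20) (3,1) (5,1) (10,4) (20,12) (15,17) (8,20)]
2. After x ≤ 16: [(1,20) (3,1) (5,1) (10,4) (16,44/5) (16,16) (15,17) (8,20)]
3. After y ≥ 7: [(1,20) (45/19,7) (55/4,7) (16,44/5) (16,16) (15,17) (8,20)]
4. After y ≤ 15: [(29/19,15) (45/19,7) (55/4,7) (16,44/5) (16,15)]
5. Canonical ring: [(29/19,15) (45/19,7) (55/4,7) (16,44/5) (16,15)]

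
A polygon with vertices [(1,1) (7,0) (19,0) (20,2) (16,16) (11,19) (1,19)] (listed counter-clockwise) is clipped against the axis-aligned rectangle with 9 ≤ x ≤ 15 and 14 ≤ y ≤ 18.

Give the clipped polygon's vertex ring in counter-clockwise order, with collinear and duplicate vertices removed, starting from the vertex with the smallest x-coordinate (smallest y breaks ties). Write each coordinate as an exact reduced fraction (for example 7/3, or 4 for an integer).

1. After x ≥ 9: [(9,0) (19,0) (20,2) (16,16) (11,19) (9,19)]
2. After x ≤ 15: [(9,0) (15,0) (15,83/5) (11,19) (9,19)]
3. After y ≥ 14: [(9,14) (15,14) (15,83/5) (11,19) (9,19)]
4. After y ≤ 18: [(9,18) (9,14) (15,14) (15,83/5) (38/3,18)]
5. Canonical ring: [(9,14) (15,14) (15,83/5) (38/3,18) (9,18)]

Clipped polygon: [(9,14) (15,14) (15,83/5) (38/3,18) (9,18)]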